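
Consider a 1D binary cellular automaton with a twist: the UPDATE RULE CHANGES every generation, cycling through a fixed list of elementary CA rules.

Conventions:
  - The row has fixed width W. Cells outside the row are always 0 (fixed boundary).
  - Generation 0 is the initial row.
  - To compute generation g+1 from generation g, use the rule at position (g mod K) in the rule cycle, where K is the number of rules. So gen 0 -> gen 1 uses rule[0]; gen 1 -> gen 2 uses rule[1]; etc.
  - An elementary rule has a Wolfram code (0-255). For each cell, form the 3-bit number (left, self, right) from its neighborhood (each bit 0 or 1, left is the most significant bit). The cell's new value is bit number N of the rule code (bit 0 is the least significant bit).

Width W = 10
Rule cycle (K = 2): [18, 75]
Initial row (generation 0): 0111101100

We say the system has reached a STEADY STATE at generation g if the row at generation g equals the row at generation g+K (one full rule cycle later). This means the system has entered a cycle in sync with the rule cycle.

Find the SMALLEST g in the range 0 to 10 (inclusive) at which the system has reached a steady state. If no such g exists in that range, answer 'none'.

Answer: 7

Derivation:
Gen 0: 0111101100
Gen 1 (rule 18): 1000000010
Gen 2 (rule 75): 0011111100
Gen 3 (rule 18): 0100000010
Gen 4 (rule 75): 1001111100
Gen 5 (rule 18): 0110000010
Gen 6 (rule 75): 1110111100
Gen 7 (rule 18): 0000000010
Gen 8 (rule 75): 1111111100
Gen 9 (rule 18): 0000000010
Gen 10 (rule 75): 1111111100
Gen 11 (rule 18): 0000000010
Gen 12 (rule 75): 1111111100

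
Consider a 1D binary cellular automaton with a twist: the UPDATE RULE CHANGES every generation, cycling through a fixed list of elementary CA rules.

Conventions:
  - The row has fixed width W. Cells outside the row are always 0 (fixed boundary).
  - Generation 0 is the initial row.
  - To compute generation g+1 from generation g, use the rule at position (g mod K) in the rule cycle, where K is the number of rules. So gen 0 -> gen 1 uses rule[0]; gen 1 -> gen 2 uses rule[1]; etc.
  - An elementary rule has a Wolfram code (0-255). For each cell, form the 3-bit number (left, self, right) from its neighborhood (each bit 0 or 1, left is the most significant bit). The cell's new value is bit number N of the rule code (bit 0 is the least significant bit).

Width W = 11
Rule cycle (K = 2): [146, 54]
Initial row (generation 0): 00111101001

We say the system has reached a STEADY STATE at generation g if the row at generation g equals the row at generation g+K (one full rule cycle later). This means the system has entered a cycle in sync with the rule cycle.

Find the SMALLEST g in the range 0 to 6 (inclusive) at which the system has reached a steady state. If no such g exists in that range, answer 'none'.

Answer: 1

Derivation:
Gen 0: 00111101001
Gen 1 (rule 146): 01011000110
Gen 2 (rule 54): 11100101001
Gen 3 (rule 146): 01011000110
Gen 4 (rule 54): 11100101001
Gen 5 (rule 146): 01011000110
Gen 6 (rule 54): 11100101001
Gen 7 (rule 146): 01011000110
Gen 8 (rule 54): 11100101001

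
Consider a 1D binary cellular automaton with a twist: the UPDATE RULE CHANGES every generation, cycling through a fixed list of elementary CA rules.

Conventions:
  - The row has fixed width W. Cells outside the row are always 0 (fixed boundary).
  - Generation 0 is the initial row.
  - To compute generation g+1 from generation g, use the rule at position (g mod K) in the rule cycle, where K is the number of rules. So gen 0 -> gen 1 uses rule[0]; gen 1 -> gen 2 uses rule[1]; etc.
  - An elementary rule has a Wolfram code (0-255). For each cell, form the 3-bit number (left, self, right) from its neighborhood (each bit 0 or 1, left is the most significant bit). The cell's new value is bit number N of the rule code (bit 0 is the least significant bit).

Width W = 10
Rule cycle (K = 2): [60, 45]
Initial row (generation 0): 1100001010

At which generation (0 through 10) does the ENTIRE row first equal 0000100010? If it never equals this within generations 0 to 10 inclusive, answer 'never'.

Answer: never

Derivation:
Gen 0: 1100001010
Gen 1 (rule 60): 1010001111
Gen 2 (rule 45): 1110101000
Gen 3 (rule 60): 1001111100
Gen 4 (rule 45): 1001000001
Gen 5 (rule 60): 1101100001
Gen 6 (rule 45): 1011001101
Gen 7 (rule 60): 1110101011
Gen 8 (rule 45): 1001111110
Gen 9 (rule 60): 1101000001
Gen 10 (rule 45): 1011011101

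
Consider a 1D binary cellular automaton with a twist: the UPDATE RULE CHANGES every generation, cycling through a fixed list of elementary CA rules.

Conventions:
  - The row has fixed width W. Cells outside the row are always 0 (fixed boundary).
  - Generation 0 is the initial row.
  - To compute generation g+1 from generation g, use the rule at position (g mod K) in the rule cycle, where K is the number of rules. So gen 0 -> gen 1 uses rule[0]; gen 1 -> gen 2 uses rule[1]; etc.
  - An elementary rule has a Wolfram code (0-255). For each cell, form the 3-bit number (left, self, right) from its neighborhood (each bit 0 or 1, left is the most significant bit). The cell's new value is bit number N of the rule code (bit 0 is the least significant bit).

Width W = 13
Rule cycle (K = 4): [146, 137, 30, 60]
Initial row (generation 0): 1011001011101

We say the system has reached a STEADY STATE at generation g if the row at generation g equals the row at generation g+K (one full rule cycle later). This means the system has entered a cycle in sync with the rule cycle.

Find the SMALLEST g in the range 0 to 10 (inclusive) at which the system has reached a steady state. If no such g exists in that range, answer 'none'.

Gen 0: 1011001011101
Gen 1 (rule 146): 0000110001000
Gen 2 (rule 137): 1110100100011
Gen 3 (rule 30): 1000111110110
Gen 4 (rule 60): 1100100001101
Gen 5 (rule 146): 0011010010000
Gen 6 (rule 137): 1010000000111
Gen 7 (rule 30): 1011000001100
Gen 8 (rule 60): 1110100001010
Gen 9 (rule 146): 0100010010001
Gen 10 (rule 137): 0001000000100
Gen 11 (rule 30): 0011100001110
Gen 12 (rule 60): 0010010001001
Gen 13 (rule 146): 0101101010110
Gen 14 (rule 137): 0001000000100

Answer: 10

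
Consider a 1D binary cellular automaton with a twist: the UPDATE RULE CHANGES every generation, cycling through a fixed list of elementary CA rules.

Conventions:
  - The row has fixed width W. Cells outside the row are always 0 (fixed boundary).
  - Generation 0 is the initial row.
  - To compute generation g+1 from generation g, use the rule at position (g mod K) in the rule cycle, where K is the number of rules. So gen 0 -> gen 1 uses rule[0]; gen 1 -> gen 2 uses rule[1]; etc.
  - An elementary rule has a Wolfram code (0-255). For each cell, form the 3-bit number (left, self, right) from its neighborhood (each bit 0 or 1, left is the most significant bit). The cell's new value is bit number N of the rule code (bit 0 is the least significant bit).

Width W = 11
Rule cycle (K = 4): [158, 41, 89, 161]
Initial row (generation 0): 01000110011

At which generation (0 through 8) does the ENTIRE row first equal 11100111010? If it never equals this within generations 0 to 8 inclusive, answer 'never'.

Answer: never

Derivation:
Gen 0: 01000110011
Gen 1 (rule 158): 11101101110
Gen 2 (rule 41): 10011011000
Gen 3 (rule 89): 01011011111
Gen 4 (rule 161): 00100101110
Gen 5 (rule 158): 01111101101
Gen 6 (rule 41): 01000011010
Gen 7 (rule 89): 00111011001
Gen 8 (rule 161): 10010100000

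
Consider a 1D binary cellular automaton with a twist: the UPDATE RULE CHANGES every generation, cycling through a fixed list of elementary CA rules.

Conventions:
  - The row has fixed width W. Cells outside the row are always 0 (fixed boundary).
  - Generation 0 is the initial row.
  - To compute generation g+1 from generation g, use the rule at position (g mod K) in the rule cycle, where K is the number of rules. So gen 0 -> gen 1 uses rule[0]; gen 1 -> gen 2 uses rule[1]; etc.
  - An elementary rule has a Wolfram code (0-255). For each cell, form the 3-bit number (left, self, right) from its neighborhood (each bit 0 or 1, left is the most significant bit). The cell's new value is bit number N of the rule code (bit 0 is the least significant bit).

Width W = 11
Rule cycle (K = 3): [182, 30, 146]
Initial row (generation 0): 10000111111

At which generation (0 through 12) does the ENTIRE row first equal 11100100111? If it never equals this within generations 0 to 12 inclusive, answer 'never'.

Gen 0: 10000111111
Gen 1 (rule 182): 11001011110
Gen 2 (rule 30): 10111010001
Gen 3 (rule 146): 00010001010
Gen 4 (rule 182): 00111011111
Gen 5 (rule 30): 01100010000
Gen 6 (rule 146): 10010101000
Gen 7 (rule 182): 11111111100
Gen 8 (rule 30): 10000000010
Gen 9 (rule 146): 01000000101
Gen 10 (rule 182): 11100001111
Gen 11 (rule 30): 10010011000
Gen 12 (rule 146): 01101100100

Answer: never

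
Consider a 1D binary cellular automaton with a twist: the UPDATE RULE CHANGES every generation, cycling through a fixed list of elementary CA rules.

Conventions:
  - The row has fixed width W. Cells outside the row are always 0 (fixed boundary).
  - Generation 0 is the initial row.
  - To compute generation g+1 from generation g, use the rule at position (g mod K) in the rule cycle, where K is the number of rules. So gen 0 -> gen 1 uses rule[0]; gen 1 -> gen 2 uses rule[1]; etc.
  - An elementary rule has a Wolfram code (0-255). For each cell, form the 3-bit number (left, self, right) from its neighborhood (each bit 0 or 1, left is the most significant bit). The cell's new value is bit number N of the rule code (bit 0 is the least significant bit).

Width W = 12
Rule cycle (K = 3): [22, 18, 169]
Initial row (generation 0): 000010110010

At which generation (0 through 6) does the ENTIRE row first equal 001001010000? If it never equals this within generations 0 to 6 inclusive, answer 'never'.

Gen 0: 000010110010
Gen 1 (rule 22): 000110001111
Gen 2 (rule 18): 001001010000
Gen 3 (rule 169): 100000100111
Gen 4 (rule 22): 110001111000
Gen 5 (rule 18): 001010000100
Gen 6 (rule 169): 100100110001

Answer: 2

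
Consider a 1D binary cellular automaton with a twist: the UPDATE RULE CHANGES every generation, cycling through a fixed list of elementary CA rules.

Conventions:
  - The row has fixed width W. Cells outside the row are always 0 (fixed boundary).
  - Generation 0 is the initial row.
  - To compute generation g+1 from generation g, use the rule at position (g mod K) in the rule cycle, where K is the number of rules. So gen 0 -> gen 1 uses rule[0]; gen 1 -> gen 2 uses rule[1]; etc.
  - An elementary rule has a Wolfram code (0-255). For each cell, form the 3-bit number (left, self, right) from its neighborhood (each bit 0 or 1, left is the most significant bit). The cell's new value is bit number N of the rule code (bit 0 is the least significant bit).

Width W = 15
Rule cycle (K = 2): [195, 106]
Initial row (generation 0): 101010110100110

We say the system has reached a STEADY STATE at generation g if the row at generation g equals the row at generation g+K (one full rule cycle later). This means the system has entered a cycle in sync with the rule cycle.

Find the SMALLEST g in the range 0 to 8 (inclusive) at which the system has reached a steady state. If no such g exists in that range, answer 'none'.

Answer: none

Derivation:
Gen 0: 101010110100110
Gen 1 (rule 195): 000000010001010
Gen 2 (rule 106): 000000100010100
Gen 3 (rule 195): 111111001100001
Gen 4 (rule 106): 100001011100010
Gen 5 (rule 195): 001110001101100
Gen 6 (rule 106): 011010011111100
Gen 7 (rule 195): 101000101111101
Gen 8 (rule 106): 010001011000110
Gen 9 (rule 195): 100110001011010
Gen 10 (rule 106): 001110010111100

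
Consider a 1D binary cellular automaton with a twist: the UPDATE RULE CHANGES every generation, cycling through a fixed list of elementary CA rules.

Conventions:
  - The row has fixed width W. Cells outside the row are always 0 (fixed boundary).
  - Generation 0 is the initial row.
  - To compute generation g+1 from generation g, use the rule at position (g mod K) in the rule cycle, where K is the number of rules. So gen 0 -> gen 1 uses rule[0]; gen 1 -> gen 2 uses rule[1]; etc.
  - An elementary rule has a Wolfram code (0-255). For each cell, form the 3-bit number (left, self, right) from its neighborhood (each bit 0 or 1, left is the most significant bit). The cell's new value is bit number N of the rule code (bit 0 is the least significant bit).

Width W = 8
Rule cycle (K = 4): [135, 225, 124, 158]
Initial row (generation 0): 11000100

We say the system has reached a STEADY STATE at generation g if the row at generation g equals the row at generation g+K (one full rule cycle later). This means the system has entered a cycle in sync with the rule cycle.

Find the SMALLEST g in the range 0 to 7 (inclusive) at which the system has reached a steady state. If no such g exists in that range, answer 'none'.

Gen 0: 11000100
Gen 1 (rule 135): 00011101
Gen 2 (rule 225): 11001110
Gen 3 (rule 124): 11101011
Gen 4 (rule 158): 11001010
Gen 5 (rule 135): 00011010
Gen 6 (rule 225): 11001100
Gen 7 (rule 124): 11101110
Gen 8 (rule 158): 11001101
Gen 9 (rule 135): 00010001
Gen 10 (rule 225): 11000100
Gen 11 (rule 124): 11100110

Answer: none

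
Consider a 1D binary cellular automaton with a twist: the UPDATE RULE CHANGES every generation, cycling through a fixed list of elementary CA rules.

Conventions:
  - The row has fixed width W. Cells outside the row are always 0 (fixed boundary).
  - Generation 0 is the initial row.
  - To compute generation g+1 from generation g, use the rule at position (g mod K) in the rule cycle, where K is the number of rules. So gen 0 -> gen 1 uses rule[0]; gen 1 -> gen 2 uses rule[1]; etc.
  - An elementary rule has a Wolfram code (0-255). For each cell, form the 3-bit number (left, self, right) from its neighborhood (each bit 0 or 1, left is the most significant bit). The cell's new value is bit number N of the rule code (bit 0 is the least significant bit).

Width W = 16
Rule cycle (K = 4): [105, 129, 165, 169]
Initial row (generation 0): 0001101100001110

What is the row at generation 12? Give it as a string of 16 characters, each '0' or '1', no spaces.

Answer: 1110101100111111

Derivation:
Gen 0: 0001101100001110
Gen 1 (rule 105): 1101111101101010
Gen 2 (rule 129): 0000111000000000
Gen 3 (rule 165): 1110010011111111
Gen 4 (rule 169): 1100000011111110
Gen 5 (rule 105): 1101111010000010
Gen 6 (rule 129): 0000110000111000
Gen 7 (rule 165): 1110000110010011
Gen 8 (rule 169): 1100110100000010
Gen 9 (rule 105): 1100111001111000
Gen 10 (rule 129): 0000010000110011
Gen 11 (rule 165): 1111010110000000
Gen 12 (rule 169): 1110101100111111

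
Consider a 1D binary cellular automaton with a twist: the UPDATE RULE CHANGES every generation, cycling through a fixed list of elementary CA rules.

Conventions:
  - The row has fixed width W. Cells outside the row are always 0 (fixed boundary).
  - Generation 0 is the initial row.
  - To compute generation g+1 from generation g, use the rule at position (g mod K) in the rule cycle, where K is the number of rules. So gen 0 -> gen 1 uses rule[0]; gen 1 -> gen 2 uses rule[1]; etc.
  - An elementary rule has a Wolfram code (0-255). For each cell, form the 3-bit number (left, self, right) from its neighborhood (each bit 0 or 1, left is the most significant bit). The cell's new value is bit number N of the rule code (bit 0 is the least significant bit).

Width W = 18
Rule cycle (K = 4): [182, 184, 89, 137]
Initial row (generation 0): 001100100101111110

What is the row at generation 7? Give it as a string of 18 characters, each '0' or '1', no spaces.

Answer: 011000010011111111

Derivation:
Gen 0: 001100100101111110
Gen 1 (rule 182): 010011111110111101
Gen 2 (rule 184): 001011111101111010
Gen 3 (rule 89): 100010000101001001
Gen 4 (rule 137): 001000110000000000
Gen 5 (rule 182): 011101001000000000
Gen 6 (rule 184): 011010100100000000
Gen 7 (rule 89): 011000010011111111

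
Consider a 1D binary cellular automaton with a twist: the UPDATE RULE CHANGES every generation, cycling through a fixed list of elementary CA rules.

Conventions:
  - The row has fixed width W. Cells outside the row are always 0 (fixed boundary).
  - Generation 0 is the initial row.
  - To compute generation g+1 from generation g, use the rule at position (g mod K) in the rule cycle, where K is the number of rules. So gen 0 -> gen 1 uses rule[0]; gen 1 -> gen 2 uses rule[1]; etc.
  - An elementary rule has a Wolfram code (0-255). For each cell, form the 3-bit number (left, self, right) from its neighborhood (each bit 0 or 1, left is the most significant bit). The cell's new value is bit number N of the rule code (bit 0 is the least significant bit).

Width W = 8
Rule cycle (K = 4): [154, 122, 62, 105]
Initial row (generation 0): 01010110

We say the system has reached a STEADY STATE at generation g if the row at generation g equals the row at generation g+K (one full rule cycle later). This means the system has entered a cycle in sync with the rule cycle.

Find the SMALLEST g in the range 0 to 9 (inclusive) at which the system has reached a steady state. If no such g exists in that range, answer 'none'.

Gen 0: 01010110
Gen 1 (rule 154): 10000101
Gen 2 (rule 122): 01001010
Gen 3 (rule 62): 11111111
Gen 4 (rule 105): 10000001
Gen 5 (rule 154): 01000010
Gen 6 (rule 122): 10100101
Gen 7 (rule 62): 11111111
Gen 8 (rule 105): 10000001
Gen 9 (rule 154): 01000010
Gen 10 (rule 122): 10100101
Gen 11 (rule 62): 11111111
Gen 12 (rule 105): 10000001
Gen 13 (rule 154): 01000010

Answer: 3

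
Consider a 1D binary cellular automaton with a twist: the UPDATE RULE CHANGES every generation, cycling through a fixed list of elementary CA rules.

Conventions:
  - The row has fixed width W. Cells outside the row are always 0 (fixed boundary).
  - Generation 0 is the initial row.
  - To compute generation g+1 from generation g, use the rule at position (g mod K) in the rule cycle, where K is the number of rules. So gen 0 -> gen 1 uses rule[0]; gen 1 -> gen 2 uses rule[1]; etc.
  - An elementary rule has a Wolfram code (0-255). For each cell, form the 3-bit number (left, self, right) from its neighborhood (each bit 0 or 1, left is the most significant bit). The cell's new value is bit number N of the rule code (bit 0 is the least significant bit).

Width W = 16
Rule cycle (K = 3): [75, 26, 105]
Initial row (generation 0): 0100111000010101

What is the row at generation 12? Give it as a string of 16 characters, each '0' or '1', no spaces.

Gen 0: 0100111000010101
Gen 1 (rule 75): 1001101011100000
Gen 2 (rule 26): 0111000010010000
Gen 3 (rule 105): 0101011000000111
Gen 4 (rule 75): 1000011011111101
Gen 5 (rule 26): 0100110010000000
Gen 6 (rule 105): 0000110000111111
Gen 7 (rule 75): 1111110111100001
Gen 8 (rule 26): 1000000100010010
Gen 9 (rule 105): 0011110001000000
Gen 10 (rule 75): 1110010110011111
Gen 11 (rule 26): 1001100101110000
Gen 12 (rule 105): 0001100011010111

Answer: 0001100011010111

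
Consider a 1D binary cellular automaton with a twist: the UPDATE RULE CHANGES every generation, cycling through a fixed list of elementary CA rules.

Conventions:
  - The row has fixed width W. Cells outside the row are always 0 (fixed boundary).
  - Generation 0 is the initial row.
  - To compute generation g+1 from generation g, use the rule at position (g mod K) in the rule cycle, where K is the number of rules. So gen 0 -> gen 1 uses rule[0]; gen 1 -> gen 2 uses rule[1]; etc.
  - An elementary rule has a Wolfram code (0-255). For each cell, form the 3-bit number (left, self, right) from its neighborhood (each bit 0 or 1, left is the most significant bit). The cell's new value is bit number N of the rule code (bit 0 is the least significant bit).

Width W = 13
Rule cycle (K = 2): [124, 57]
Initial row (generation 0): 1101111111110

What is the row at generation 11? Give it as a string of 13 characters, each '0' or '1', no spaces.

Gen 0: 1101111111110
Gen 1 (rule 124): 1111000000011
Gen 2 (rule 57): 1000111111010
Gen 3 (rule 124): 1100100001111
Gen 4 (rule 57): 1010011101000
Gen 5 (rule 124): 1111010111100
Gen 6 (rule 57): 1000101100011
Gen 7 (rule 124): 1100111110011
Gen 8 (rule 57): 1010100001010
Gen 9 (rule 124): 1111110001111
Gen 10 (rule 57): 1000001101000
Gen 11 (rule 124): 1100001111100

Answer: 1100001111100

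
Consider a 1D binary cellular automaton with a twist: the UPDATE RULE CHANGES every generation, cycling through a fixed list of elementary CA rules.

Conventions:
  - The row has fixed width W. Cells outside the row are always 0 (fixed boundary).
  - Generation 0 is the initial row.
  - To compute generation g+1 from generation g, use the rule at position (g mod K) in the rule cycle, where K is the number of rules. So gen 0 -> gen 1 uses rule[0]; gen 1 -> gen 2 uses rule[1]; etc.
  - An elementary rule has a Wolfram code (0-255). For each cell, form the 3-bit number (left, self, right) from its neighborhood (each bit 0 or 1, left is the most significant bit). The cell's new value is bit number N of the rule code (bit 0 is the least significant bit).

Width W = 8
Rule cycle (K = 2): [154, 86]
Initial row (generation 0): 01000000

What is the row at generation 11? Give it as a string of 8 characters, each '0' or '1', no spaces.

Gen 0: 01000000
Gen 1 (rule 154): 10100000
Gen 2 (rule 86): 10110000
Gen 3 (rule 154): 00101000
Gen 4 (rule 86): 01101100
Gen 5 (rule 154): 11001010
Gen 6 (rule 86): 01111011
Gen 7 (rule 154): 11110010
Gen 8 (rule 86): 00011111
Gen 9 (rule 154): 00111110
Gen 10 (rule 86): 01000011
Gen 11 (rule 154): 10100110

Answer: 10100110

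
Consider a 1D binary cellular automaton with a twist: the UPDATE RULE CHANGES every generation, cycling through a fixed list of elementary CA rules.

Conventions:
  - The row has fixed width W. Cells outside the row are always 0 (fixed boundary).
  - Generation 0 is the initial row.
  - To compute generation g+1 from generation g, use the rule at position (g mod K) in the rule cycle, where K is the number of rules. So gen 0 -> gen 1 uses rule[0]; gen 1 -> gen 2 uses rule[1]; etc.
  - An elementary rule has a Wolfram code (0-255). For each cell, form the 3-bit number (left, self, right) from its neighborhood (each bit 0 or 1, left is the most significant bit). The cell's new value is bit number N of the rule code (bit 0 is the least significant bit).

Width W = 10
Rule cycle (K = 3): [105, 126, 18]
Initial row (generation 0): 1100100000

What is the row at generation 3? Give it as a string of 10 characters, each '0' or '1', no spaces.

Answer: 0001100110

Derivation:
Gen 0: 1100100000
Gen 1 (rule 105): 1100001111
Gen 2 (rule 126): 1110011001
Gen 3 (rule 18): 0001100110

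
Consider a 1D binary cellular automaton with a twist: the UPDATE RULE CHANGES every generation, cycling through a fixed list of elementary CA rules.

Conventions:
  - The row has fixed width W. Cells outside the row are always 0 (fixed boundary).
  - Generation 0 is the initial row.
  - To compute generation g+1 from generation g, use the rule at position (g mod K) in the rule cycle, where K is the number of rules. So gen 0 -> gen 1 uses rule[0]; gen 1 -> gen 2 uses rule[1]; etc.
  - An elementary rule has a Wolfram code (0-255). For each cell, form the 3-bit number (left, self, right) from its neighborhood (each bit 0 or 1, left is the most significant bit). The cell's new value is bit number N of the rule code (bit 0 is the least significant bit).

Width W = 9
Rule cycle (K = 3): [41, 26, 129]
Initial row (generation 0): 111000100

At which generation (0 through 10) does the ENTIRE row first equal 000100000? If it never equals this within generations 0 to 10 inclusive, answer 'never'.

Answer: 8

Derivation:
Gen 0: 111000100
Gen 1 (rule 41): 100010001
Gen 2 (rule 26): 010101010
Gen 3 (rule 129): 000000000
Gen 4 (rule 41): 111111111
Gen 5 (rule 26): 100000000
Gen 6 (rule 129): 001111111
Gen 7 (rule 41): 101000000
Gen 8 (rule 26): 000100000
Gen 9 (rule 129): 110001111
Gen 10 (rule 41): 100101000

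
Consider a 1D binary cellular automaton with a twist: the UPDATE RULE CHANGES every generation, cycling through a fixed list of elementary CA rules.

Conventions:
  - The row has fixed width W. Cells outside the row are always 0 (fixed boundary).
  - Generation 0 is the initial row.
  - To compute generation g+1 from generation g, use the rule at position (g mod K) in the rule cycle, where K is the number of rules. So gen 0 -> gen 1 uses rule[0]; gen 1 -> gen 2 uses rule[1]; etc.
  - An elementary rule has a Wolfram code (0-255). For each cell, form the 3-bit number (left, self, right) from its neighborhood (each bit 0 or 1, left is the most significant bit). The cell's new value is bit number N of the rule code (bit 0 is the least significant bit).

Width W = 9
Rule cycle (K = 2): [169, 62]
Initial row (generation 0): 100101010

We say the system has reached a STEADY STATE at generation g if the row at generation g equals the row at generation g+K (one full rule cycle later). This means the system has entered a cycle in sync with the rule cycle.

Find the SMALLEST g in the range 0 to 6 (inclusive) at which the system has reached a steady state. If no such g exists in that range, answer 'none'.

Answer: none

Derivation:
Gen 0: 100101010
Gen 1 (rule 169): 000010100
Gen 2 (rule 62): 000111110
Gen 3 (rule 169): 110111100
Gen 4 (rule 62): 101100010
Gen 5 (rule 169): 011001000
Gen 6 (rule 62): 110111100
Gen 7 (rule 169): 101111001
Gen 8 (rule 62): 111000111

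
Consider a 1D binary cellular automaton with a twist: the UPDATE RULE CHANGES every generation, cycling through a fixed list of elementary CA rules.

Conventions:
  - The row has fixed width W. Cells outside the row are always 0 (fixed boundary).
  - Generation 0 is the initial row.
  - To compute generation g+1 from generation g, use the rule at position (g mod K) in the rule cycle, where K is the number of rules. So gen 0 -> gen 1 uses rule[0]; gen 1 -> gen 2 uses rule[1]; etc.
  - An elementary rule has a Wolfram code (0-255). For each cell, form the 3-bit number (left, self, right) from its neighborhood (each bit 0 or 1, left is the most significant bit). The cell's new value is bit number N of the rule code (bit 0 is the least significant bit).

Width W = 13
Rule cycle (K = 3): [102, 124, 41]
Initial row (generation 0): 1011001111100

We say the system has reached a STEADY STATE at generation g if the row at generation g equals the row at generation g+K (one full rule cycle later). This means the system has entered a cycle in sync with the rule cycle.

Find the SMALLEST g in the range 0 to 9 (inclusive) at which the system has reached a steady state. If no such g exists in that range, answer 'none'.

Gen 0: 1011001111100
Gen 1 (rule 102): 1101010000100
Gen 2 (rule 124): 1111111000110
Gen 3 (rule 41): 1000000010100
Gen 4 (rule 102): 1000000111100
Gen 5 (rule 124): 1100000100110
Gen 6 (rule 41): 1001110000100
Gen 7 (rule 102): 1010010001100
Gen 8 (rule 124): 1111011001110
Gen 9 (rule 41): 1000110001000
Gen 10 (rule 102): 1001010011000
Gen 11 (rule 124): 1101111011100
Gen 12 (rule 41): 1011000110001

Answer: none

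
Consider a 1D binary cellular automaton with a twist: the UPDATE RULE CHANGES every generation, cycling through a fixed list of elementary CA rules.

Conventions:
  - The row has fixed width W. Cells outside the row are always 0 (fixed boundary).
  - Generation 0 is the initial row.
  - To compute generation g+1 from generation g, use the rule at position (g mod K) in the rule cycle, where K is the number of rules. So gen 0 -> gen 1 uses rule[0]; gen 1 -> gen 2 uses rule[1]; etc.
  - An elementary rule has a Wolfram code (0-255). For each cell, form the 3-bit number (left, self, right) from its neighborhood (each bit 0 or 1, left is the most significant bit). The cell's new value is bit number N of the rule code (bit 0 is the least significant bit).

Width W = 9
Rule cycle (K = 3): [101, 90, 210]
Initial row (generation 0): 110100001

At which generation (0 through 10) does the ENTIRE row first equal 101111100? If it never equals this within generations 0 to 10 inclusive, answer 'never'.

Answer: 9

Derivation:
Gen 0: 110100001
Gen 1 (rule 101): 011101101
Gen 2 (rule 90): 110101100
Gen 3 (rule 210): 010000110
Gen 4 (rule 101): 010110010
Gen 5 (rule 90): 100111101
Gen 6 (rule 210): 011011100
Gen 7 (rule 101): 001100101
Gen 8 (rule 90): 011111000
Gen 9 (rule 210): 101111100
Gen 10 (rule 101): 110000101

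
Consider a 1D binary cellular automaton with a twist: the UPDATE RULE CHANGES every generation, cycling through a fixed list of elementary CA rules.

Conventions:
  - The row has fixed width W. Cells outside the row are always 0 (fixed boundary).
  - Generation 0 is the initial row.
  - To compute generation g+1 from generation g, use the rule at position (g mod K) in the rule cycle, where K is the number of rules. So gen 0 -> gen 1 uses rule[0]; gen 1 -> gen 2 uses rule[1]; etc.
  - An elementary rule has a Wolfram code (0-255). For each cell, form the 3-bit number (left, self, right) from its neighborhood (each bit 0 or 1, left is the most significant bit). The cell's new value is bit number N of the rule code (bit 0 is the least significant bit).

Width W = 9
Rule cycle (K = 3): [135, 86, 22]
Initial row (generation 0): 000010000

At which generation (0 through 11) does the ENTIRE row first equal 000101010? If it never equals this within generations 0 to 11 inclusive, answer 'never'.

Gen 0: 000010000
Gen 1 (rule 135): 111110111
Gen 2 (rule 86): 000010001
Gen 3 (rule 22): 000111011
Gen 4 (rule 135): 111010000
Gen 5 (rule 86): 001011000
Gen 6 (rule 22): 011000100
Gen 7 (rule 135): 100011101
Gen 8 (rule 86): 110100101
Gen 9 (rule 22): 000111101
Gen 10 (rule 135): 111011001
Gen 11 (rule 86): 001001111

Answer: never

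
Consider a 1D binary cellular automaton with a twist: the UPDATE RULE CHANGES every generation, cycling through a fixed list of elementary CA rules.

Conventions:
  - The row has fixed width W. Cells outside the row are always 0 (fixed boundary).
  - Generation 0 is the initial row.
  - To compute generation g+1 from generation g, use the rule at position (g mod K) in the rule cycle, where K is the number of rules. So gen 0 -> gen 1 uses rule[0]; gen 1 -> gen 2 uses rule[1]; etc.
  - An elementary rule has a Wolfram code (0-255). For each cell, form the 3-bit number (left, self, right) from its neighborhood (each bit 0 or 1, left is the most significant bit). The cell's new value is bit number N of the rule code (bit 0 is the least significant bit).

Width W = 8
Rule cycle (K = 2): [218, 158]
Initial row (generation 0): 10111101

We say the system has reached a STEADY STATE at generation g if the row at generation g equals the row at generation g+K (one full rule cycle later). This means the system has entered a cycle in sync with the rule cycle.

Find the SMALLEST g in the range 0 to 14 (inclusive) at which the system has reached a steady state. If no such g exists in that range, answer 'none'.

Gen 0: 10111101
Gen 1 (rule 218): 00111100
Gen 2 (rule 158): 01111010
Gen 3 (rule 218): 11111001
Gen 4 (rule 158): 11110111
Gen 5 (rule 218): 11110111
Gen 6 (rule 158): 11100110
Gen 7 (rule 218): 11111111
Gen 8 (rule 158): 11111110
Gen 9 (rule 218): 11111111
Gen 10 (rule 158): 11111110
Gen 11 (rule 218): 11111111
Gen 12 (rule 158): 11111110
Gen 13 (rule 218): 11111111
Gen 14 (rule 158): 11111110
Gen 15 (rule 218): 11111111
Gen 16 (rule 158): 11111110

Answer: 7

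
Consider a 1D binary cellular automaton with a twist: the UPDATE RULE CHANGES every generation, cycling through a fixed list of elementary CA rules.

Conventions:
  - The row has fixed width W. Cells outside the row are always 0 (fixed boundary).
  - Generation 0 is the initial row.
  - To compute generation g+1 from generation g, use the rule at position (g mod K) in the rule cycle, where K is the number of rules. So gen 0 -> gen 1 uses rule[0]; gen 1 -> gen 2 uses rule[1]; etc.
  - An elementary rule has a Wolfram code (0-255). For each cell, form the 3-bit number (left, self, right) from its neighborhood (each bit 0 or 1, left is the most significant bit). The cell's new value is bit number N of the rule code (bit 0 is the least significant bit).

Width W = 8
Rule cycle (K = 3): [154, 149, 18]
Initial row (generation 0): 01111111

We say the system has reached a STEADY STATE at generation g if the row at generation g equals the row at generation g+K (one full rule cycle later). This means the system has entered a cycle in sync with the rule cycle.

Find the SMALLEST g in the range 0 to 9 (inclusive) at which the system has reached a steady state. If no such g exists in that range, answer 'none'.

Gen 0: 01111111
Gen 1 (rule 154): 11111110
Gen 2 (rule 149): 01111101
Gen 3 (rule 18): 10000000
Gen 4 (rule 154): 01000000
Gen 5 (rule 149): 01111111
Gen 6 (rule 18): 10000000
Gen 7 (rule 154): 01000000
Gen 8 (rule 149): 01111111
Gen 9 (rule 18): 10000000
Gen 10 (rule 154): 01000000
Gen 11 (rule 149): 01111111
Gen 12 (rule 18): 10000000

Answer: 3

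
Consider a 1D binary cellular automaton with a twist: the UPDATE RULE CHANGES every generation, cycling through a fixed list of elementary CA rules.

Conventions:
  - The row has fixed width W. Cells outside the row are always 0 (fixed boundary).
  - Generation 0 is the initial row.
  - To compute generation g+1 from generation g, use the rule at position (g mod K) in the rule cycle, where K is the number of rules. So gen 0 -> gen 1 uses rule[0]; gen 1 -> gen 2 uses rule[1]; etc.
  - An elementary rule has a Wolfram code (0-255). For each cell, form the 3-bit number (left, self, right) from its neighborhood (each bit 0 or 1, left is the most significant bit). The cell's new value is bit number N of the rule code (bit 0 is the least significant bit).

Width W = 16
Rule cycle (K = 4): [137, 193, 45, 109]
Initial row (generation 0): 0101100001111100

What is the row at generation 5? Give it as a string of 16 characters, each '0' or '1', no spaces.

Gen 0: 0101100001111100
Gen 1 (rule 137): 0001001101111001
Gen 2 (rule 193): 1100000100111000
Gen 3 (rule 45): 1001110100100011
Gen 4 (rule 109): 1001011100101011
Gen 5 (rule 137): 0000011000000010

Answer: 0000011000000010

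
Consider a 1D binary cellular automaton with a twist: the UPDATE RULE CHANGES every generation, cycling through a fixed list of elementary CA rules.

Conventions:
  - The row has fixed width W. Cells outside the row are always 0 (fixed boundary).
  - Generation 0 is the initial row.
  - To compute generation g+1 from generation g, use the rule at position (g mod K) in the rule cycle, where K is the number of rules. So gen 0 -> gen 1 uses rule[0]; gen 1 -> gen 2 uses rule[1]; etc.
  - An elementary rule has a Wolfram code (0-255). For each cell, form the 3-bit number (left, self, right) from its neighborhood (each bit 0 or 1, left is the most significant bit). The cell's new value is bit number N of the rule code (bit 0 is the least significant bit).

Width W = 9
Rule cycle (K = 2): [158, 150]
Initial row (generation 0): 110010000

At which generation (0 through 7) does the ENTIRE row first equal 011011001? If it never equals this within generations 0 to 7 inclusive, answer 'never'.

Gen 0: 110010000
Gen 1 (rule 158): 101111000
Gen 2 (rule 150): 100110100
Gen 3 (rule 158): 111100110
Gen 4 (rule 150): 011011001
Gen 5 (rule 158): 110010111
Gen 6 (rule 150): 001110010
Gen 7 (rule 158): 011101111

Answer: 4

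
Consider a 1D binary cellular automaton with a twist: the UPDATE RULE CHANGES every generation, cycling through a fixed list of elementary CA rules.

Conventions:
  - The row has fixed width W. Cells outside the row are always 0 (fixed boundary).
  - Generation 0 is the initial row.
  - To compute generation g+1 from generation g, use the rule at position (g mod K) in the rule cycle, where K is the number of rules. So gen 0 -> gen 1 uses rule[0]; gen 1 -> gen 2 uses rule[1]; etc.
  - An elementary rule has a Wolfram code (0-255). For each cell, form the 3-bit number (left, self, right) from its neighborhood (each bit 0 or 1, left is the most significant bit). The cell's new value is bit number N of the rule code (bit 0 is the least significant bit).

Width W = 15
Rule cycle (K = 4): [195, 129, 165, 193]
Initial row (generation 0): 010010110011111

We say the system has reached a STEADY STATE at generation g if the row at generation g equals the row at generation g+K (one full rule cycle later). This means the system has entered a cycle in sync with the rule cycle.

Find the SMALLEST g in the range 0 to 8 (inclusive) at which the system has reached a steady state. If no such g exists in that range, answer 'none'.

Gen 0: 010010110011111
Gen 1 (rule 195): 100100010101111
Gen 2 (rule 129): 000001000000110
Gen 3 (rule 165): 111101011110000
Gen 4 (rule 193): 011100001110111
Gen 5 (rule 195): 101101110110011
Gen 6 (rule 129): 000000100000000
Gen 7 (rule 165): 111110101111111
Gen 8 (rule 193): 011110000111111
Gen 9 (rule 195): 101110111011111
Gen 10 (rule 129): 000100010001110
Gen 11 (rule 165): 110101010100100
Gen 12 (rule 193): 010000000000001

Answer: none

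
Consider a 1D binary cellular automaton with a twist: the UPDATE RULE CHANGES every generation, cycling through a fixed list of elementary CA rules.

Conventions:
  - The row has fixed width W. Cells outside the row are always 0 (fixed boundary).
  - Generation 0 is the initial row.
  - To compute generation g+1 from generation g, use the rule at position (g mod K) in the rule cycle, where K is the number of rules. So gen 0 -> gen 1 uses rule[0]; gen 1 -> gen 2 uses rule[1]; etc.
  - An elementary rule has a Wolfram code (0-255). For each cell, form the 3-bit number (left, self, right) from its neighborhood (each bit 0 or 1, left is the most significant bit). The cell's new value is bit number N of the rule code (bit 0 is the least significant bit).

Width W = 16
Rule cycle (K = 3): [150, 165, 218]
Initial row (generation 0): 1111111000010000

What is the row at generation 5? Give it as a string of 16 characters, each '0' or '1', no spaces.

Gen 0: 1111111000010000
Gen 1 (rule 150): 0111110100111000
Gen 2 (rule 165): 0011101100010011
Gen 3 (rule 218): 0111101110101111
Gen 4 (rule 150): 1011000100100110
Gen 5 (rule 165): 1100010100100000

Answer: 1100010100100000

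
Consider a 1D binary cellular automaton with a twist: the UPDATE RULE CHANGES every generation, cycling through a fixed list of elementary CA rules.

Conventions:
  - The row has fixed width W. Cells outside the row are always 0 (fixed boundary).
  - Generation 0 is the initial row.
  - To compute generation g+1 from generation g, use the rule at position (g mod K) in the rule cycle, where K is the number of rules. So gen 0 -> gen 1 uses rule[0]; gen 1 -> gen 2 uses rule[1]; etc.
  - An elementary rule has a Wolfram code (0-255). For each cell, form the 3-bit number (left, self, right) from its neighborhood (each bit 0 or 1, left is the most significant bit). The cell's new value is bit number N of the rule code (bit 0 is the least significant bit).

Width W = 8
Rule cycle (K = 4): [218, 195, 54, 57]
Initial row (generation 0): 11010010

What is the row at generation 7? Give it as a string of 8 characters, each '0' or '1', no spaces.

Answer: 11100010

Derivation:
Gen 0: 11010010
Gen 1 (rule 218): 11001101
Gen 2 (rule 195): 01010100
Gen 3 (rule 54): 11111110
Gen 4 (rule 57): 10000001
Gen 5 (rule 218): 01000010
Gen 6 (rule 195): 10011100
Gen 7 (rule 54): 11100010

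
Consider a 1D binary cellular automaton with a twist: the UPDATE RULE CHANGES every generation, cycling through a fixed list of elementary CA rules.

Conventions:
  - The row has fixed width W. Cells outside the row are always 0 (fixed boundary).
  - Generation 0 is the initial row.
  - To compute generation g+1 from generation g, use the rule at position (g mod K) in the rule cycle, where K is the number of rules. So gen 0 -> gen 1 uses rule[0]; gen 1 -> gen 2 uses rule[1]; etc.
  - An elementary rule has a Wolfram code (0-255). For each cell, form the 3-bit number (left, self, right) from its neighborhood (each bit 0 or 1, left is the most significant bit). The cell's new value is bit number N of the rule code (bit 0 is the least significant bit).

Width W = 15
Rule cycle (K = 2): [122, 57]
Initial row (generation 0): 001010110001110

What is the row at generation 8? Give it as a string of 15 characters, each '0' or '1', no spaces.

Gen 0: 001010110001110
Gen 1 (rule 122): 010101111011011
Gen 2 (rule 57): 001011000110110
Gen 3 (rule 122): 010111101111111
Gen 4 (rule 57): 001100011000000
Gen 5 (rule 122): 011110111100000
Gen 6 (rule 57): 010001100011111
Gen 7 (rule 122): 101011110110001
Gen 8 (rule 57): 010110001101100

Answer: 010110001101100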